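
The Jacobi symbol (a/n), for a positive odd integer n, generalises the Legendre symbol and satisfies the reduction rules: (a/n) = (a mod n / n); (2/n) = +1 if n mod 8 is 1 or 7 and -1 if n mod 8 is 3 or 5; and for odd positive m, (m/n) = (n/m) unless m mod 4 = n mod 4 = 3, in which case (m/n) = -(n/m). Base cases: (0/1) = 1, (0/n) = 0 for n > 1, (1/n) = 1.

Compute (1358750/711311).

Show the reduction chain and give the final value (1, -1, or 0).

-1

(1358750/711311): 1358750 mod 711311 = 647439, so (1358750/711311) = (647439/711311)
flip (647439/711311) -> (711311/647439): both odd, 647439 mod 4 = 3, 711311 mod 4 = 3, so the flip contributes -1; sign now -1
(711311/647439): 711311 mod 647439 = 63872, so (711311/647439) = (63872/647439)
factor out 2^7: 63872 = 2^7·499; with 647439 mod 8 = 7, (2/647439) = +1; sign now -1; continue with (499/647439)
flip (499/647439) -> (647439/499): both odd, 499 mod 4 = 3, 647439 mod 4 = 3, so the flip contributes -1; sign now +1
(647439/499): 647439 mod 499 = 236, so (647439/499) = (236/499)
factor out 2^2: 236 = 2^2·59; with 499 mod 8 = 3, (2/499) = -1; sign now +1; continue with (59/499)
flip (59/499) -> (499/59): both odd, 59 mod 4 = 3, 499 mod 4 = 3, so the flip contributes -1; sign now -1
(499/59): 499 mod 59 = 27, so (499/59) = (27/59)
flip (27/59) -> (59/27): both odd, 27 mod 4 = 3, 59 mod 4 = 3, so the flip contributes -1; sign now +1
(59/27): 59 mod 27 = 5, so (59/27) = (5/27)
flip (5/27) -> (27/5): both odd, 5 mod 4 = 1, 27 mod 4 = 3, so the flip contributes +1; sign now +1
(27/5): 27 mod 5 = 2, so (27/5) = (2/5)
factor out 2^1: 2 = 2^1·1; with 5 mod 8 = 5, (2/5) = -1; sign now -1; continue with (1/5)
reached (1/5) = 1, so the symbol is -1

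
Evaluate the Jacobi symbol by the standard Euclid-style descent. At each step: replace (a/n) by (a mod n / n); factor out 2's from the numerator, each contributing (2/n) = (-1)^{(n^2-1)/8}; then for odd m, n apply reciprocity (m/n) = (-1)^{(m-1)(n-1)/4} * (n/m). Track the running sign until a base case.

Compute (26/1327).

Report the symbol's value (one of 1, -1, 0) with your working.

1

26 = 2^1·13; (2/1327) = +1 since 1327 mod 8 = 7, so (26/1327) = (+1)^1·(13/1327); sign now +1
reciprocity: (13/1327) = +1·(1327/13) since 13 mod 4 = 1, 1327 mod 4 = 3; sign now +1
(1327/13) = (1/13)   [reduce mod 13]
(1/13) = 1; final value = sign = +1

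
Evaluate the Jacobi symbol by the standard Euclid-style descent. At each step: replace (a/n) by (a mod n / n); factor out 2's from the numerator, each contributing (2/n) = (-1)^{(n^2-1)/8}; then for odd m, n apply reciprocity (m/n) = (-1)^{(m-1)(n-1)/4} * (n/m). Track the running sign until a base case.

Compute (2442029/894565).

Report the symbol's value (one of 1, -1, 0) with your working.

1

(2442029/894565) = (652899/894565)   [reduce mod 894565]
reciprocity: (652899/894565) = +1·(894565/652899) since 652899 mod 4 = 3, 894565 mod 4 = 1; sign now +1
(894565/652899) = (241666/652899)   [reduce mod 652899]
241666 = 2^1·120833; (2/652899) = -1 since 652899 mod 8 = 3, so (241666/652899) = (-1)^1·(120833/652899); sign now -1
reciprocity: (120833/652899) = +1·(652899/120833) since 120833 mod 4 = 1, 652899 mod 4 = 3; sign now -1
(652899/120833) = (48734/120833)   [reduce mod 120833]
48734 = 2^1·24367; (2/120833) = +1 since 120833 mod 8 = 1, so (48734/120833) = (+1)^1·(24367/120833); sign now -1
reciprocity: (24367/120833) = +1·(120833/24367) since 24367 mod 4 = 3, 120833 mod 4 = 1; sign now -1
(120833/24367) = (23365/24367)   [reduce mod 24367]
reciprocity: (23365/24367) = +1·(24367/23365) since 23365 mod 4 = 1, 24367 mod 4 = 3; sign now -1
(24367/23365) = (1002/23365)   [reduce mod 23365]
1002 = 2^1·501; (2/23365) = -1 since 23365 mod 8 = 5, so (1002/23365) = (-1)^1·(501/23365); sign now +1
reciprocity: (501/23365) = +1·(23365/501) since 501 mod 4 = 1, 23365 mod 4 = 1; sign now +1
(23365/501) = (319/501)   [reduce mod 501]
reciprocity: (319/501) = +1·(501/319) since 319 mod 4 = 3, 501 mod 4 = 1; sign now +1
(501/319) = (182/319)   [reduce mod 319]
182 = 2^1·91; (2/319) = +1 since 319 mod 8 = 7, so (182/319) = (+1)^1·(91/319); sign now +1
reciprocity: (91/319) = -1·(319/91) since 91 mod 4 = 3, 319 mod 4 = 3; sign now -1
(319/91) = (46/91)   [reduce mod 91]
46 = 2^1·23; (2/91) = -1 since 91 mod 8 = 3, so (46/91) = (-1)^1·(23/91); sign now +1
reciprocity: (23/91) = -1·(91/23) since 23 mod 4 = 3, 91 mod 4 = 3; sign now -1
(91/23) = (22/23)   [reduce mod 23]
22 = 2^1·11; (2/23) = +1 since 23 mod 8 = 7, so (22/23) = (+1)^1·(11/23); sign now -1
reciprocity: (11/23) = -1·(23/11) since 11 mod 4 = 3, 23 mod 4 = 3; sign now +1
(23/11) = (1/11)   [reduce mod 11]
(1/11) = 1; final value = sign = +1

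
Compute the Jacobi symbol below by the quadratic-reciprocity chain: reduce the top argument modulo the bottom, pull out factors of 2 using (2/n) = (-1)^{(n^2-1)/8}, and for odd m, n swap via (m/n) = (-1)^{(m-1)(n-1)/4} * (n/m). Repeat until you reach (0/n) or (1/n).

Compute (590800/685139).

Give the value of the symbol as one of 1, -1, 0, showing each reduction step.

0

590800 = 2^4·36925; (2/685139) = -1 since 685139 mod 8 = 3, so (590800/685139) = (-1)^4·(36925/685139); sign now +1
reciprocity: (36925/685139) = +1·(685139/36925) since 36925 mod 4 = 1, 685139 mod 4 = 3; sign now +1
(685139/36925) = (20489/36925)   [reduce mod 36925]
reciprocity: (20489/36925) = +1·(36925/20489) since 20489 mod 4 = 1, 36925 mod 4 = 1; sign now +1
(36925/20489) = (16436/20489)   [reduce mod 20489]
16436 = 2^2·4109; (2/20489) = +1 since 20489 mod 8 = 1, so (16436/20489) = (+1)^2·(4109/20489); sign now +1
reciprocity: (4109/20489) = +1·(20489/4109) since 4109 mod 4 = 1, 20489 mod 4 = 1; sign now +1
(20489/4109) = (4053/4109)   [reduce mod 4109]
reciprocity: (4053/4109) = +1·(4109/4053) since 4053 mod 4 = 1, 4109 mod 4 = 1; sign now +1
(4109/4053) = (56/4053)   [reduce mod 4053]
56 = 2^3·7; (2/4053) = -1 since 4053 mod 8 = 5, so (56/4053) = (-1)^3·(7/4053); sign now -1
reciprocity: (7/4053) = +1·(4053/7) since 7 mod 4 = 3, 4053 mod 4 = 1; sign now -1
(4053/7) = (0/7)   [reduce mod 7]
(0/7) = 0   [gcd(a, n) > 1]; final value = 0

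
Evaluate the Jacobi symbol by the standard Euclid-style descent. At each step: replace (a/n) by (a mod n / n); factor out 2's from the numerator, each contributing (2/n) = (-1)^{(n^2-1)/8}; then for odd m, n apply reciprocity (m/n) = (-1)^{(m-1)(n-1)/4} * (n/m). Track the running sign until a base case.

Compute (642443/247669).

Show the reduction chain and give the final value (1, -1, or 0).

1

(642443/247669): 642443 mod 247669 = 147105, so (642443/247669) = (147105/247669)
flip (147105/247669) -> (247669/147105): both odd, 147105 mod 4 = 1, 247669 mod 4 = 1, so the flip contributes +1; sign now +1
(247669/147105): 247669 mod 147105 = 100564, so (247669/147105) = (100564/147105)
factor out 2^2: 100564 = 2^2·25141; with 147105 mod 8 = 1, (2/147105) = +1; sign now +1; continue with (25141/147105)
flip (25141/147105) -> (147105/25141): both odd, 25141 mod 4 = 1, 147105 mod 4 = 1, so the flip contributes +1; sign now +1
(147105/25141): 147105 mod 25141 = 21400, so (147105/25141) = (21400/25141)
factor out 2^3: 21400 = 2^3·2675; with 25141 mod 8 = 5, (2/25141) = -1; sign now -1; continue with (2675/25141)
flip (2675/25141) -> (25141/2675): both odd, 2675 mod 4 = 3, 25141 mod 4 = 1, so the flip contributes +1; sign now -1
(25141/2675): 25141 mod 2675 = 1066, so (25141/2675) = (1066/2675)
factor out 2^1: 1066 = 2^1·533; with 2675 mod 8 = 3, (2/2675) = -1; sign now +1; continue with (533/2675)
flip (533/2675) -> (2675/533): both odd, 533 mod 4 = 1, 2675 mod 4 = 3, so the flip contributes +1; sign now +1
(2675/533): 2675 mod 533 = 10, so (2675/533) = (10/533)
factor out 2^1: 10 = 2^1·5; with 533 mod 8 = 5, (2/533) = -1; sign now -1; continue with (5/533)
flip (5/533) -> (533/5): both odd, 5 mod 4 = 1, 533 mod 4 = 1, so the flip contributes +1; sign now -1
(533/5): 533 mod 5 = 3, so (533/5) = (3/5)
flip (3/5) -> (5/3): both odd, 3 mod 4 = 3, 5 mod 4 = 1, so the flip contributes +1; sign now -1
(5/3): 5 mod 3 = 2, so (5/3) = (2/3)
factor out 2^1: 2 = 2^1·1; with 3 mod 8 = 3, (2/3) = -1; sign now +1; continue with (1/3)
reached (1/3) = 1, so the symbol is +1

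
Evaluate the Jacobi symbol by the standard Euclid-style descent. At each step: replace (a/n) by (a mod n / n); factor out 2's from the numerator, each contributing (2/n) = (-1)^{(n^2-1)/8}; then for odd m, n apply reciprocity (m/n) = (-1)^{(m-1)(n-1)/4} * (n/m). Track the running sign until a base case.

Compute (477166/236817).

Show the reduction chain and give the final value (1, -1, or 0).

(477166/236817): 477166 mod 236817 = 3532, so (477166/236817) = (3532/236817)
factor out 2^2: 3532 = 2^2·883; with 236817 mod 8 = 1, (2/236817) = +1; sign now +1; continue with (883/236817)
flip (883/236817) -> (236817/883): both odd, 883 mod 4 = 3, 236817 mod 4 = 1, so the flip contributes +1; sign now +1
(236817/883): 236817 mod 883 = 173, so (236817/883) = (173/883)
flip (173/883) -> (883/173): both odd, 173 mod 4 = 1, 883 mod 4 = 3, so the flip contributes +1; sign now +1
(883/173): 883 mod 173 = 18, so (883/173) = (18/173)
factor out 2^1: 18 = 2^1·9; with 173 mod 8 = 5, (2/173) = -1; sign now -1; continue with (9/173)
flip (9/173) -> (173/9): both odd, 9 mod 4 = 1, 173 mod 4 = 1, so the flip contributes +1; sign now -1
(173/9): 173 mod 9 = 2, so (173/9) = (2/9)
factor out 2^1: 2 = 2^1·1; with 9 mod 8 = 1, (2/9) = +1; sign now -1; continue with (1/9)
reached (1/9) = 1, so the symbol is -1

-1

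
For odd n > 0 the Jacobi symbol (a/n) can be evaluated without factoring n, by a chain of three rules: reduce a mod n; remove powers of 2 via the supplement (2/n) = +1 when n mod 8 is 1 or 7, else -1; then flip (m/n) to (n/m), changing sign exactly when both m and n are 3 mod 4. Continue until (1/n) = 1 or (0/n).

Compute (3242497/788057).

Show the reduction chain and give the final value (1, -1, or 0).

1

(3242497/788057): 3242497 mod 788057 = 90269, so (3242497/788057) = (90269/788057)
flip (90269/788057) -> (788057/90269): both odd, 90269 mod 4 = 1, 788057 mod 4 = 1, so the flip contributes +1; sign now +1
(788057/90269): 788057 mod 90269 = 65905, so (788057/90269) = (65905/90269)
flip (65905/90269) -> (90269/65905): both odd, 65905 mod 4 = 1, 90269 mod 4 = 1, so the flip contributes +1; sign now +1
(90269/65905): 90269 mod 65905 = 24364, so (90269/65905) = (24364/65905)
factor out 2^2: 24364 = 2^2·6091; with 65905 mod 8 = 1, (2/65905) = +1; sign now +1; continue with (6091/65905)
flip (6091/65905) -> (65905/6091): both odd, 6091 mod 4 = 3, 65905 mod 4 = 1, so the flip contributes +1; sign now +1
(65905/6091): 65905 mod 6091 = 4995, so (65905/6091) = (4995/6091)
flip (4995/6091) -> (6091/4995): both odd, 4995 mod 4 = 3, 6091 mod 4 = 3, so the flip contributes -1; sign now -1
(6091/4995): 6091 mod 4995 = 1096, so (6091/4995) = (1096/4995)
factor out 2^3: 1096 = 2^3·137; with 4995 mod 8 = 3, (2/4995) = -1; sign now +1; continue with (137/4995)
flip (137/4995) -> (4995/137): both odd, 137 mod 4 = 1, 4995 mod 4 = 3, so the flip contributes +1; sign now +1
(4995/137): 4995 mod 137 = 63, so (4995/137) = (63/137)
flip (63/137) -> (137/63): both odd, 63 mod 4 = 3, 137 mod 4 = 1, so the flip contributes +1; sign now +1
(137/63): 137 mod 63 = 11, so (137/63) = (11/63)
flip (11/63) -> (63/11): both odd, 11 mod 4 = 3, 63 mod 4 = 3, so the flip contributes -1; sign now -1
(63/11): 63 mod 11 = 8, so (63/11) = (8/11)
factor out 2^3: 8 = 2^3·1; with 11 mod 8 = 3, (2/11) = -1; sign now +1; continue with (1/11)
reached (1/11) = 1, so the symbol is +1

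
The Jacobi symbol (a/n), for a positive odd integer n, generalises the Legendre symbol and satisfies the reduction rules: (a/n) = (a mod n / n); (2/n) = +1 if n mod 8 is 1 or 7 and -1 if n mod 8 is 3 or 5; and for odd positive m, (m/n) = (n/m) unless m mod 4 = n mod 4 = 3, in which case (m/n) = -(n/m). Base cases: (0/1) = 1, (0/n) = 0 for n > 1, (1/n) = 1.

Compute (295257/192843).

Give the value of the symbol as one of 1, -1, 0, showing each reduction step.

0

(295257/192843) = (102414/192843)   [reduce mod 192843]
102414 = 2^1·51207; (2/192843) = -1 since 192843 mod 8 = 3, so (102414/192843) = (-1)^1·(51207/192843); sign now -1
reciprocity: (51207/192843) = -1·(192843/51207) since 51207 mod 4 = 3, 192843 mod 4 = 3; sign now +1
(192843/51207) = (39222/51207)   [reduce mod 51207]
39222 = 2^1·19611; (2/51207) = +1 since 51207 mod 8 = 7, so (39222/51207) = (+1)^1·(19611/51207); sign now +1
reciprocity: (19611/51207) = -1·(51207/19611) since 19611 mod 4 = 3, 51207 mod 4 = 3; sign now -1
(51207/19611) = (11985/19611)   [reduce mod 19611]
reciprocity: (11985/19611) = +1·(19611/11985) since 11985 mod 4 = 1, 19611 mod 4 = 3; sign now -1
(19611/11985) = (7626/11985)   [reduce mod 11985]
7626 = 2^1·3813; (2/11985) = +1 since 11985 mod 8 = 1, so (7626/11985) = (+1)^1·(3813/11985); sign now -1
reciprocity: (3813/11985) = +1·(11985/3813) since 3813 mod 4 = 1, 11985 mod 4 = 1; sign now -1
(11985/3813) = (546/3813)   [reduce mod 3813]
546 = 2^1·273; (2/3813) = -1 since 3813 mod 8 = 5, so (546/3813) = (-1)^1·(273/3813); sign now +1
reciprocity: (273/3813) = +1·(3813/273) since 273 mod 4 = 1, 3813 mod 4 = 1; sign now +1
(3813/273) = (264/273)   [reduce mod 273]
264 = 2^3·33; (2/273) = +1 since 273 mod 8 = 1, so (264/273) = (+1)^3·(33/273); sign now +1
reciprocity: (33/273) = +1·(273/33) since 33 mod 4 = 1, 273 mod 4 = 1; sign now +1
(273/33) = (9/33)   [reduce mod 33]
reciprocity: (9/33) = +1·(33/9) since 9 mod 4 = 1, 33 mod 4 = 1; sign now +1
(33/9) = (6/9)   [reduce mod 9]
6 = 2^1·3; (2/9) = +1 since 9 mod 8 = 1, so (6/9) = (+1)^1·(3/9); sign now +1
reciprocity: (3/9) = +1·(9/3) since 3 mod 4 = 3, 9 mod 4 = 1; sign now +1
(9/3) = (0/3)   [reduce mod 3]
(0/3) = 0   [gcd(a, n) > 1]; final value = 0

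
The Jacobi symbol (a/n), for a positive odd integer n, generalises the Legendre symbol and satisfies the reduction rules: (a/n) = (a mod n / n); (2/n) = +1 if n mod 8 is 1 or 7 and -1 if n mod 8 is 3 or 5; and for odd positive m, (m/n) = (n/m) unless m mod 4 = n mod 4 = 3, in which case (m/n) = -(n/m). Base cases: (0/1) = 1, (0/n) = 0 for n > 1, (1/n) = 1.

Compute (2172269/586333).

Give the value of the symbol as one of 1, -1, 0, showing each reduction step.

0

(2172269/586333): 2172269 mod 586333 = 413270, so (2172269/586333) = (413270/586333)
factor out 2^1: 413270 = 2^1·206635; with 586333 mod 8 = 5, (2/586333) = -1; sign now -1; continue with (206635/586333)
flip (206635/586333) -> (586333/206635): both odd, 206635 mod 4 = 3, 586333 mod 4 = 1, so the flip contributes +1; sign now -1
(586333/206635): 586333 mod 206635 = 173063, so (586333/206635) = (173063/206635)
flip (173063/206635) -> (206635/173063): both odd, 173063 mod 4 = 3, 206635 mod 4 = 3, so the flip contributes -1; sign now +1
(206635/173063): 206635 mod 173063 = 33572, so (206635/173063) = (33572/173063)
factor out 2^2: 33572 = 2^2·8393; with 173063 mod 8 = 7, (2/173063) = +1; sign now +1; continue with (8393/173063)
flip (8393/173063) -> (173063/8393): both odd, 8393 mod 4 = 1, 173063 mod 4 = 3, so the flip contributes +1; sign now +1
(173063/8393): 173063 mod 8393 = 5203, so (173063/8393) = (5203/8393)
flip (5203/8393) -> (8393/5203): both odd, 5203 mod 4 = 3, 8393 mod 4 = 1, so the flip contributes +1; sign now +1
(8393/5203): 8393 mod 5203 = 3190, so (8393/5203) = (3190/5203)
factor out 2^1: 3190 = 2^1·1595; with 5203 mod 8 = 3, (2/5203) = -1; sign now -1; continue with (1595/5203)
flip (1595/5203) -> (5203/1595): both odd, 1595 mod 4 = 3, 5203 mod 4 = 3, so the flip contributes -1; sign now +1
(5203/1595): 5203 mod 1595 = 418, so (5203/1595) = (418/1595)
factor out 2^1: 418 = 2^1·209; with 1595 mod 8 = 3, (2/1595) = -1; sign now -1; continue with (209/1595)
flip (209/1595) -> (1595/209): both odd, 209 mod 4 = 1, 1595 mod 4 = 3, so the flip contributes +1; sign now -1
(1595/209): 1595 mod 209 = 132, so (1595/209) = (132/209)
factor out 2^2: 132 = 2^2·33; with 209 mod 8 = 1, (2/209) = +1; sign now -1; continue with (33/209)
flip (33/209) -> (209/33): both odd, 33 mod 4 = 1, 209 mod 4 = 1, so the flip contributes +1; sign now -1
(209/33): 209 mod 33 = 11, so (209/33) = (11/33)
flip (11/33) -> (33/11): both odd, 11 mod 4 = 3, 33 mod 4 = 1, so the flip contributes +1; sign now -1
(33/11): 33 mod 11 = 0, so (33/11) = (0/11)
reached (0/11); gcd(a, n) > 1, so (0/11) = 0 and the symbol is 0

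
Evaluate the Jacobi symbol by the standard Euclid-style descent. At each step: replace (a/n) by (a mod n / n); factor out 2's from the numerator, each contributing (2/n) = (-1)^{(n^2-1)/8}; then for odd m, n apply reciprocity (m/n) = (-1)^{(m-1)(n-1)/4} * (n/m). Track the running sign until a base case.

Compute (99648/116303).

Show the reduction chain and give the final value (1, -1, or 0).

99648 = 2^6·1557; (2/116303) = +1 since 116303 mod 8 = 7, so (99648/116303) = (+1)^6·(1557/116303); sign now +1
reciprocity: (1557/116303) = +1·(116303/1557) since 1557 mod 4 = 1, 116303 mod 4 = 3; sign now +1
(116303/1557) = (1085/1557)   [reduce mod 1557]
reciprocity: (1085/1557) = +1·(1557/1085) since 1085 mod 4 = 1, 1557 mod 4 = 1; sign now +1
(1557/1085) = (472/1085)   [reduce mod 1085]
472 = 2^3·59; (2/1085) = -1 since 1085 mod 8 = 5, so (472/1085) = (-1)^3·(59/1085); sign now -1
reciprocity: (59/1085) = +1·(1085/59) since 59 mod 4 = 3, 1085 mod 4 = 1; sign now -1
(1085/59) = (23/59)   [reduce mod 59]
reciprocity: (23/59) = -1·(59/23) since 23 mod 4 = 3, 59 mod 4 = 3; sign now +1
(59/23) = (13/23)   [reduce mod 23]
reciprocity: (13/23) = +1·(23/13) since 13 mod 4 = 1, 23 mod 4 = 3; sign now +1
(23/13) = (10/13)   [reduce mod 13]
10 = 2^1·5; (2/13) = -1 since 13 mod 8 = 5, so (10/13) = (-1)^1·(5/13); sign now -1
reciprocity: (5/13) = +1·(13/5) since 5 mod 4 = 1, 13 mod 4 = 1; sign now -1
(13/5) = (3/5)   [reduce mod 5]
reciprocity: (3/5) = +1·(5/3) since 3 mod 4 = 3, 5 mod 4 = 1; sign now -1
(5/3) = (2/3)   [reduce mod 3]
2 = 2^1·1; (2/3) = -1 since 3 mod 8 = 3, so (2/3) = (-1)^1·(1/3); sign now +1
(1/3) = 1; final value = sign = +1

1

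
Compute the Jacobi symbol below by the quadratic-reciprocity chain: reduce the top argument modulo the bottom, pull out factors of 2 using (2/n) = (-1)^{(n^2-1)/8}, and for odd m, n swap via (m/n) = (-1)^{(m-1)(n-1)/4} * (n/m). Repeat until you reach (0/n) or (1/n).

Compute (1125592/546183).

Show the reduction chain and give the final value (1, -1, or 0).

(1125592/546183): 1125592 mod 546183 = 33226, so (1125592/546183) = (33226/546183)
factor out 2^1: 33226 = 2^1·16613; with 546183 mod 8 = 7, (2/546183) = +1; sign now +1; continue with (16613/546183)
flip (16613/546183) -> (546183/16613): both odd, 16613 mod 4 = 1, 546183 mod 4 = 3, so the flip contributes +1; sign now +1
(546183/16613): 546183 mod 16613 = 14567, so (546183/16613) = (14567/16613)
flip (14567/16613) -> (16613/14567): both odd, 14567 mod 4 = 3, 16613 mod 4 = 1, so the flip contributes +1; sign now +1
(16613/14567): 16613 mod 14567 = 2046, so (16613/14567) = (2046/14567)
factor out 2^1: 2046 = 2^1·1023; with 14567 mod 8 = 7, (2/14567) = +1; sign now +1; continue with (1023/14567)
flip (1023/14567) -> (14567/1023): both odd, 1023 mod 4 = 3, 14567 mod 4 = 3, so the flip contributes -1; sign now -1
(14567/1023): 14567 mod 1023 = 245, so (14567/1023) = (245/1023)
flip (245/1023) -> (1023/245): both odd, 245 mod 4 = 1, 1023 mod 4 = 3, so the flip contributes +1; sign now -1
(1023/245): 1023 mod 245 = 43, so (1023/245) = (43/245)
flip (43/245) -> (245/43): both odd, 43 mod 4 = 3, 245 mod 4 = 1, so the flip contributes +1; sign now -1
(245/43): 245 mod 43 = 30, so (245/43) = (30/43)
factor out 2^1: 30 = 2^1·15; with 43 mod 8 = 3, (2/43) = -1; sign now +1; continue with (15/43)
flip (15/43) -> (43/15): both odd, 15 mod 4 = 3, 43 mod 4 = 3, so the flip contributes -1; sign now -1
(43/15): 43 mod 15 = 13, so (43/15) = (13/15)
flip (13/15) -> (15/13): both odd, 13 mod 4 = 1, 15 mod 4 = 3, so the flip contributes +1; sign now -1
(15/13): 15 mod 13 = 2, so (15/13) = (2/13)
factor out 2^1: 2 = 2^1·1; with 13 mod 8 = 5, (2/13) = -1; sign now +1; continue with (1/13)
reached (1/13) = 1, so the symbol is +1

1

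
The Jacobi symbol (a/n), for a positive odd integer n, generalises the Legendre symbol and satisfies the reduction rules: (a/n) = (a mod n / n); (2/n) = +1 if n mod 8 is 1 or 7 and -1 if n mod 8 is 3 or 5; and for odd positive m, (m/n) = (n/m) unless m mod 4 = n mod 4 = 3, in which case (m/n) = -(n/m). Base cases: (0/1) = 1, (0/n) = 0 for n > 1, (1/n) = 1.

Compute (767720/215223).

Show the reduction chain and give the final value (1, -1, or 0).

(767720/215223): 767720 mod 215223 = 122051, so (767720/215223) = (122051/215223)
flip (122051/215223) -> (215223/122051): both odd, 122051 mod 4 = 3, 215223 mod 4 = 3, so the flip contributes -1; sign now -1
(215223/122051): 215223 mod 122051 = 93172, so (215223/122051) = (93172/122051)
factor out 2^2: 93172 = 2^2·23293; with 122051 mod 8 = 3, (2/122051) = -1; sign now -1; continue with (23293/122051)
flip (23293/122051) -> (122051/23293): both odd, 23293 mod 4 = 1, 122051 mod 4 = 3, so the flip contributes +1; sign now -1
(122051/23293): 122051 mod 23293 = 5586, so (122051/23293) = (5586/23293)
factor out 2^1: 5586 = 2^1·2793; with 23293 mod 8 = 5, (2/23293) = -1; sign now +1; continue with (2793/23293)
flip (2793/23293) -> (23293/2793): both odd, 2793 mod 4 = 1, 23293 mod 4 = 1, so the flip contributes +1; sign now +1
(23293/2793): 23293 mod 2793 = 949, so (23293/2793) = (949/2793)
flip (949/2793) -> (2793/949): both odd, 949 mod 4 = 1, 2793 mod 4 = 1, so the flip contributes +1; sign now +1
(2793/949): 2793 mod 949 = 895, so (2793/949) = (895/949)
flip (895/949) -> (949/895): both odd, 895 mod 4 = 3, 949 mod 4 = 1, so the flip contributes +1; sign now +1
(949/895): 949 mod 895 = 54, so (949/895) = (54/895)
factor out 2^1: 54 = 2^1·27; with 895 mod 8 = 7, (2/895) = +1; sign now +1; continue with (27/895)
flip (27/895) -> (895/27): both odd, 27 mod 4 = 3, 895 mod 4 = 3, so the flip contributes -1; sign now -1
(895/27): 895 mod 27 = 4, so (895/27) = (4/27)
factor out 2^2: 4 = 2^2·1; with 27 mod 8 = 3, (2/27) = -1; sign now -1; continue with (1/27)
reached (1/27) = 1, so the symbol is -1

-1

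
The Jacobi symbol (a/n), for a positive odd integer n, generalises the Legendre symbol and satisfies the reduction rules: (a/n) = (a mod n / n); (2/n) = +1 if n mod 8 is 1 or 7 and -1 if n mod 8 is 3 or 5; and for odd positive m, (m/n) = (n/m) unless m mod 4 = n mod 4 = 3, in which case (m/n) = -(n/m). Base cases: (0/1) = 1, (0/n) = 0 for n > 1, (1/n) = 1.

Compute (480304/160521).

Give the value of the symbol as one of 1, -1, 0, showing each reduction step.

(480304/160521) = (159262/160521)   [reduce mod 160521]
159262 = 2^1·79631; (2/160521) = +1 since 160521 mod 8 = 1, so (159262/160521) = (+1)^1·(79631/160521); sign now +1
reciprocity: (79631/160521) = +1·(160521/79631) since 79631 mod 4 = 3, 160521 mod 4 = 1; sign now +1
(160521/79631) = (1259/79631)   [reduce mod 79631]
reciprocity: (1259/79631) = -1·(79631/1259) since 1259 mod 4 = 3, 79631 mod 4 = 3; sign now -1
(79631/1259) = (314/1259)   [reduce mod 1259]
314 = 2^1·157; (2/1259) = -1 since 1259 mod 8 = 3, so (314/1259) = (-1)^1·(157/1259); sign now +1
reciprocity: (157/1259) = +1·(1259/157) since 157 mod 4 = 1, 1259 mod 4 = 3; sign now +1
(1259/157) = (3/157)   [reduce mod 157]
reciprocity: (3/157) = +1·(157/3) since 3 mod 4 = 3, 157 mod 4 = 1; sign now +1
(157/3) = (1/3)   [reduce mod 3]
(1/3) = 1; final value = sign = +1

1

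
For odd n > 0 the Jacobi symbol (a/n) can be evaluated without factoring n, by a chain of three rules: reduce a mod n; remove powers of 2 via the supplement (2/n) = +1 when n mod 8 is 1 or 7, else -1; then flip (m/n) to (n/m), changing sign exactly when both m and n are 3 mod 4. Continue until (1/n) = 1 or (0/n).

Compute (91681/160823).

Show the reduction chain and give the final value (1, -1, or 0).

-1

reciprocity: (91681/160823) = +1·(160823/91681) since 91681 mod 4 = 1, 160823 mod 4 = 3; sign now +1
(160823/91681) = (69142/91681)   [reduce mod 91681]
69142 = 2^1·34571; (2/91681) = +1 since 91681 mod 8 = 1, so (69142/91681) = (+1)^1·(34571/91681); sign now +1
reciprocity: (34571/91681) = +1·(91681/34571) since 34571 mod 4 = 3, 91681 mod 4 = 1; sign now +1
(91681/34571) = (22539/34571)   [reduce mod 34571]
reciprocity: (22539/34571) = -1·(34571/22539) since 22539 mod 4 = 3, 34571 mod 4 = 3; sign now -1
(34571/22539) = (12032/22539)   [reduce mod 22539]
12032 = 2^8·47; (2/22539) = -1 since 22539 mod 8 = 3, so (12032/22539) = (-1)^8·(47/22539); sign now -1
reciprocity: (47/22539) = -1·(22539/47) since 47 mod 4 = 3, 22539 mod 4 = 3; sign now +1
(22539/47) = (26/47)   [reduce mod 47]
26 = 2^1·13; (2/47) = +1 since 47 mod 8 = 7, so (26/47) = (+1)^1·(13/47); sign now +1
reciprocity: (13/47) = +1·(47/13) since 13 mod 4 = 1, 47 mod 4 = 3; sign now +1
(47/13) = (8/13)   [reduce mod 13]
8 = 2^3·1; (2/13) = -1 since 13 mod 8 = 5, so (8/13) = (-1)^3·(1/13); sign now -1
(1/13) = 1; final value = sign = -1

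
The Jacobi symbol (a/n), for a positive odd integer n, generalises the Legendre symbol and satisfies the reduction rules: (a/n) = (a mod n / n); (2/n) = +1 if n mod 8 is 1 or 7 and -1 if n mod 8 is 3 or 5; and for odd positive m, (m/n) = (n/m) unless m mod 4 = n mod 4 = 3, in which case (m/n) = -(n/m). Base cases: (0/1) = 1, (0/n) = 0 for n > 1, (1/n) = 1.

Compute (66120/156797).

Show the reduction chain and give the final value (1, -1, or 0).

factor out 2^3: 66120 = 2^3·8265; with 156797 mod 8 = 5, (2/156797) = -1; sign now -1; continue with (8265/156797)
flip (8265/156797) -> (156797/8265): both odd, 8265 mod 4 = 1, 156797 mod 4 = 1, so the flip contributes +1; sign now -1
(156797/8265): 156797 mod 8265 = 8027, so (156797/8265) = (8027/8265)
flip (8027/8265) -> (8265/8027): both odd, 8027 mod 4 = 3, 8265 mod 4 = 1, so the flip contributes +1; sign now -1
(8265/8027): 8265 mod 8027 = 238, so (8265/8027) = (238/8027)
factor out 2^1: 238 = 2^1·119; with 8027 mod 8 = 3, (2/8027) = -1; sign now +1; continue with (119/8027)
flip (119/8027) -> (8027/119): both odd, 119 mod 4 = 3, 8027 mod 4 = 3, so the flip contributes -1; sign now -1
(8027/119): 8027 mod 119 = 54, so (8027/119) = (54/119)
factor out 2^1: 54 = 2^1·27; with 119 mod 8 = 7, (2/119) = +1; sign now -1; continue with (27/119)
flip (27/119) -> (119/27): both odd, 27 mod 4 = 3, 119 mod 4 = 3, so the flip contributes -1; sign now +1
(119/27): 119 mod 27 = 11, so (119/27) = (11/27)
flip (11/27) -> (27/11): both odd, 11 mod 4 = 3, 27 mod 4 = 3, so the flip contributes -1; sign now -1
(27/11): 27 mod 11 = 5, so (27/11) = (5/11)
flip (5/11) -> (11/5): both odd, 5 mod 4 = 1, 11 mod 4 = 3, so the flip contributes +1; sign now -1
(11/5): 11 mod 5 = 1, so (11/5) = (1/5)
reached (1/5) = 1, so the symbol is -1

-1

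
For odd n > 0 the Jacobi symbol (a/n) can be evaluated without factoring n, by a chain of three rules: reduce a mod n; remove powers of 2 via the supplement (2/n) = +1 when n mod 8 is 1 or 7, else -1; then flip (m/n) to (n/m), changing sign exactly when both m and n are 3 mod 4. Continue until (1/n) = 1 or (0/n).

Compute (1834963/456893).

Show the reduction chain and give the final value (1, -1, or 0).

(1834963/456893): 1834963 mod 456893 = 7391, so (1834963/456893) = (7391/456893)
flip (7391/456893) -> (456893/7391): both odd, 7391 mod 4 = 3, 456893 mod 4 = 1, so the flip contributes +1; sign now +1
(456893/7391): 456893 mod 7391 = 6042, so (456893/7391) = (6042/7391)
factor out 2^1: 6042 = 2^1·3021; with 7391 mod 8 = 7, (2/7391) = +1; sign now +1; continue with (3021/7391)
flip (3021/7391) -> (7391/3021): both odd, 3021 mod 4 = 1, 7391 mod 4 = 3, so the flip contributes +1; sign now +1
(7391/3021): 7391 mod 3021 = 1349, so (7391/3021) = (1349/3021)
flip (1349/3021) -> (3021/1349): both odd, 1349 mod 4 = 1, 3021 mod 4 = 1, so the flip contributes +1; sign now +1
(3021/1349): 3021 mod 1349 = 323, so (3021/1349) = (323/1349)
flip (323/1349) -> (1349/323): both odd, 323 mod 4 = 3, 1349 mod 4 = 1, so the flip contributes +1; sign now +1
(1349/323): 1349 mod 323 = 57, so (1349/323) = (57/323)
flip (57/323) -> (323/57): both odd, 57 mod 4 = 1, 323 mod 4 = 3, so the flip contributes +1; sign now +1
(323/57): 323 mod 57 = 38, so (323/57) = (38/57)
factor out 2^1: 38 = 2^1·19; with 57 mod 8 = 1, (2/57) = +1; sign now +1; continue with (19/57)
flip (19/57) -> (57/19): both odd, 19 mod 4 = 3, 57 mod 4 = 1, so the flip contributes +1; sign now +1
(57/19): 57 mod 19 = 0, so (57/19) = (0/19)
reached (0/19); gcd(a, n) > 1, so (0/19) = 0 and the symbol is 0

0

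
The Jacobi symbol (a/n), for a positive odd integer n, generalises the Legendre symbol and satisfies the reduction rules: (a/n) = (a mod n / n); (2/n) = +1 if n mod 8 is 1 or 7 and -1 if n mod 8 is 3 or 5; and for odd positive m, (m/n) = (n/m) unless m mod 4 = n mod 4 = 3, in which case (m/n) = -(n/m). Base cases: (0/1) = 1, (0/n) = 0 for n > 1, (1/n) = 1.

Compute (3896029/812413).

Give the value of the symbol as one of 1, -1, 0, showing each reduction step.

-1

(3896029/812413) = (646377/812413)   [reduce mod 812413]
reciprocity: (646377/812413) = +1·(812413/646377) since 646377 mod 4 = 1, 812413 mod 4 = 1; sign now +1
(812413/646377) = (166036/646377)   [reduce mod 646377]
166036 = 2^2·41509; (2/646377) = +1 since 646377 mod 8 = 1, so (166036/646377) = (+1)^2·(41509/646377); sign now +1
reciprocity: (41509/646377) = +1·(646377/41509) since 41509 mod 4 = 1, 646377 mod 4 = 1; sign now +1
(646377/41509) = (23742/41509)   [reduce mod 41509]
23742 = 2^1·11871; (2/41509) = -1 since 41509 mod 8 = 5, so (23742/41509) = (-1)^1·(11871/41509); sign now -1
reciprocity: (11871/41509) = +1·(41509/11871) since 11871 mod 4 = 3, 41509 mod 4 = 1; sign now -1
(41509/11871) = (5896/11871)   [reduce mod 11871]
5896 = 2^3·737; (2/11871) = +1 since 11871 mod 8 = 7, so (5896/11871) = (+1)^3·(737/11871); sign now -1
reciprocity: (737/11871) = +1·(11871/737) since 737 mod 4 = 1, 11871 mod 4 = 3; sign now -1
(11871/737) = (79/737)   [reduce mod 737]
reciprocity: (79/737) = +1·(737/79) since 79 mod 4 = 3, 737 mod 4 = 1; sign now -1
(737/79) = (26/79)   [reduce mod 79]
26 = 2^1·13; (2/79) = +1 since 79 mod 8 = 7, so (26/79) = (+1)^1·(13/79); sign now -1
reciprocity: (13/79) = +1·(79/13) since 13 mod 4 = 1, 79 mod 4 = 3; sign now -1
(79/13) = (1/13)   [reduce mod 13]
(1/13) = 1; final value = sign = -1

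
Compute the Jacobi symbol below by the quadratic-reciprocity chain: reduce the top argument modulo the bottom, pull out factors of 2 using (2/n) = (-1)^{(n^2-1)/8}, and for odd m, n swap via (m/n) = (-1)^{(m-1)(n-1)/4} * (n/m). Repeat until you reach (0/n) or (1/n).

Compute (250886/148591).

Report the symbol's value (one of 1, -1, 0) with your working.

(250886/148591): 250886 mod 148591 = 102295, so (250886/148591) = (102295/148591)
flip (102295/148591) -> (148591/102295): both odd, 102295 mod 4 = 3, 148591 mod 4 = 3, so the flip contributes -1; sign now -1
(148591/102295): 148591 mod 102295 = 46296, so (148591/102295) = (46296/102295)
factor out 2^3: 46296 = 2^3·5787; with 102295 mod 8 = 7, (2/102295) = +1; sign now -1; continue with (5787/102295)
flip (5787/102295) -> (102295/5787): both odd, 5787 mod 4 = 3, 102295 mod 4 = 3, so the flip contributes -1; sign now +1
(102295/5787): 102295 mod 5787 = 3916, so (102295/5787) = (3916/5787)
factor out 2^2: 3916 = 2^2·979; with 5787 mod 8 = 3, (2/5787) = -1; sign now +1; continue with (979/5787)
flip (979/5787) -> (5787/979): both odd, 979 mod 4 = 3, 5787 mod 4 = 3, so the flip contributes -1; sign now -1
(5787/979): 5787 mod 979 = 892, so (5787/979) = (892/979)
factor out 2^2: 892 = 2^2·223; with 979 mod 8 = 3, (2/979) = -1; sign now -1; continue with (223/979)
flip (223/979) -> (979/223): both odd, 223 mod 4 = 3, 979 mod 4 = 3, so the flip contributes -1; sign now +1
(979/223): 979 mod 223 = 87, so (979/223) = (87/223)
flip (87/223) -> (223/87): both odd, 87 mod 4 = 3, 223 mod 4 = 3, so the flip contributes -1; sign now -1
(223/87): 223 mod 87 = 49, so (223/87) = (49/87)
flip (49/87) -> (87/49): both odd, 49 mod 4 = 1, 87 mod 4 = 3, so the flip contributes +1; sign now -1
(87/49): 87 mod 49 = 38, so (87/49) = (38/49)
factor out 2^1: 38 = 2^1·19; with 49 mod 8 = 1, (2/49) = +1; sign now -1; continue with (19/49)
flip (19/49) -> (49/19): both odd, 19 mod 4 = 3, 49 mod 4 = 1, so the flip contributes +1; sign now -1
(49/19): 49 mod 19 = 11, so (49/19) = (11/19)
flip (11/19) -> (19/11): both odd, 11 mod 4 = 3, 19 mod 4 = 3, so the flip contributes -1; sign now +1
(19/11): 19 mod 11 = 8, so (19/11) = (8/11)
factor out 2^3: 8 = 2^3·1; with 11 mod 8 = 3, (2/11) = -1; sign now -1; continue with (1/11)
reached (1/11) = 1, so the symbol is -1

-1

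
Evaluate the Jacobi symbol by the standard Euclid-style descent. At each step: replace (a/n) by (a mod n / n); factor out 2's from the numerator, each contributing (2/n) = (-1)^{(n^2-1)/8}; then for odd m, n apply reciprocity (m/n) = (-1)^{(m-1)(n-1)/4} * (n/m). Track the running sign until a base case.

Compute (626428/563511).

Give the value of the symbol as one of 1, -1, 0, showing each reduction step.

(626428/563511) = (62917/563511)   [reduce mod 563511]
reciprocity: (62917/563511) = +1·(563511/62917) since 62917 mod 4 = 1, 563511 mod 4 = 3; sign now +1
(563511/62917) = (60175/62917)   [reduce mod 62917]
reciprocity: (60175/62917) = +1·(62917/60175) since 60175 mod 4 = 3, 62917 mod 4 = 1; sign now +1
(62917/60175) = (2742/60175)   [reduce mod 60175]
2742 = 2^1·1371; (2/60175) = +1 since 60175 mod 8 = 7, so (2742/60175) = (+1)^1·(1371/60175); sign now +1
reciprocity: (1371/60175) = -1·(60175/1371) since 1371 mod 4 = 3, 60175 mod 4 = 3; sign now -1
(60175/1371) = (1222/1371)   [reduce mod 1371]
1222 = 2^1·611; (2/1371) = -1 since 1371 mod 8 = 3, so (1222/1371) = (-1)^1·(611/1371); sign now +1
reciprocity: (611/1371) = -1·(1371/611) since 611 mod 4 = 3, 1371 mod 4 = 3; sign now -1
(1371/611) = (149/611)   [reduce mod 611]
reciprocity: (149/611) = +1·(611/149) since 149 mod 4 = 1, 611 mod 4 = 3; sign now -1
(611/149) = (15/149)   [reduce mod 149]
reciprocity: (15/149) = +1·(149/15) since 15 mod 4 = 3, 149 mod 4 = 1; sign now -1
(149/15) = (14/15)   [reduce mod 15]
14 = 2^1·7; (2/15) = +1 since 15 mod 8 = 7, so (14/15) = (+1)^1·(7/15); sign now -1
reciprocity: (7/15) = -1·(15/7) since 7 mod 4 = 3, 15 mod 4 = 3; sign now +1
(15/7) = (1/7)   [reduce mod 7]
(1/7) = 1; final value = sign = +1

1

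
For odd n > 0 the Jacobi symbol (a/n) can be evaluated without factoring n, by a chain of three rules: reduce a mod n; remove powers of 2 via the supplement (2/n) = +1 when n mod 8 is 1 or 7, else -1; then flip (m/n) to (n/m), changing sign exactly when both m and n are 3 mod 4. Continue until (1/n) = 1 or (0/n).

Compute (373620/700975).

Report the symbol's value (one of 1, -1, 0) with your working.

0

373620 = 2^2·93405; (2/700975) = +1 since 700975 mod 8 = 7, so (373620/700975) = (+1)^2·(93405/700975); sign now +1
reciprocity: (93405/700975) = +1·(700975/93405) since 93405 mod 4 = 1, 700975 mod 4 = 3; sign now +1
(700975/93405) = (47140/93405)   [reduce mod 93405]
47140 = 2^2·11785; (2/93405) = -1 since 93405 mod 8 = 5, so (47140/93405) = (-1)^2·(11785/93405); sign now +1
reciprocity: (11785/93405) = +1·(93405/11785) since 11785 mod 4 = 1, 93405 mod 4 = 1; sign now +1
(93405/11785) = (10910/11785)   [reduce mod 11785]
10910 = 2^1·5455; (2/11785) = +1 since 11785 mod 8 = 1, so (10910/11785) = (+1)^1·(5455/11785); sign now +1
reciprocity: (5455/11785) = +1·(11785/5455) since 5455 mod 4 = 3, 11785 mod 4 = 1; sign now +1
(11785/5455) = (875/5455)   [reduce mod 5455]
reciprocity: (875/5455) = -1·(5455/875) since 875 mod 4 = 3, 5455 mod 4 = 3; sign now -1
(5455/875) = (205/875)   [reduce mod 875]
reciprocity: (205/875) = +1·(875/205) since 205 mod 4 = 1, 875 mod 4 = 3; sign now -1
(875/205) = (55/205)   [reduce mod 205]
reciprocity: (55/205) = +1·(205/55) since 55 mod 4 = 3, 205 mod 4 = 1; sign now -1
(205/55) = (40/55)   [reduce mod 55]
40 = 2^3·5; (2/55) = +1 since 55 mod 8 = 7, so (40/55) = (+1)^3·(5/55); sign now -1
reciprocity: (5/55) = +1·(55/5) since 5 mod 4 = 1, 55 mod 4 = 3; sign now -1
(55/5) = (0/5)   [reduce mod 5]
(0/5) = 0   [gcd(a, n) > 1]; final value = 0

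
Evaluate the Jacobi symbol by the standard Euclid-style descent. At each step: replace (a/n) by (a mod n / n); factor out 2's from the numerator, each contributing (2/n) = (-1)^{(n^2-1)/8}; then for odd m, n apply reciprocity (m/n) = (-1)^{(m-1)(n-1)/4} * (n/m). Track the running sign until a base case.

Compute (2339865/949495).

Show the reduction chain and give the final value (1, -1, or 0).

(2339865/949495) = (440875/949495)   [reduce mod 949495]
reciprocity: (440875/949495) = -1·(949495/440875) since 440875 mod 4 = 3, 949495 mod 4 = 3; sign now -1
(949495/440875) = (67745/440875)   [reduce mod 440875]
reciprocity: (67745/440875) = +1·(440875/67745) since 67745 mod 4 = 1, 440875 mod 4 = 3; sign now -1
(440875/67745) = (34405/67745)   [reduce mod 67745]
reciprocity: (34405/67745) = +1·(67745/34405) since 34405 mod 4 = 1, 67745 mod 4 = 1; sign now -1
(67745/34405) = (33340/34405)   [reduce mod 34405]
33340 = 2^2·8335; (2/34405) = -1 since 34405 mod 8 = 5, so (33340/34405) = (-1)^2·(8335/34405); sign now -1
reciprocity: (8335/34405) = +1·(34405/8335) since 8335 mod 4 = 3, 34405 mod 4 = 1; sign now -1
(34405/8335) = (1065/8335)   [reduce mod 8335]
reciprocity: (1065/8335) = +1·(8335/1065) since 1065 mod 4 = 1, 8335 mod 4 = 3; sign now -1
(8335/1065) = (880/1065)   [reduce mod 1065]
880 = 2^4·55; (2/1065) = +1 since 1065 mod 8 = 1, so (880/1065) = (+1)^4·(55/1065); sign now -1
reciprocity: (55/1065) = +1·(1065/55) since 55 mod 4 = 3, 1065 mod 4 = 1; sign now -1
(1065/55) = (20/55)   [reduce mod 55]
20 = 2^2·5; (2/55) = +1 since 55 mod 8 = 7, so (20/55) = (+1)^2·(5/55); sign now -1
reciprocity: (5/55) = +1·(55/5) since 5 mod 4 = 1, 55 mod 4 = 3; sign now -1
(55/5) = (0/5)   [reduce mod 5]
(0/5) = 0   [gcd(a, n) > 1]; final value = 0

0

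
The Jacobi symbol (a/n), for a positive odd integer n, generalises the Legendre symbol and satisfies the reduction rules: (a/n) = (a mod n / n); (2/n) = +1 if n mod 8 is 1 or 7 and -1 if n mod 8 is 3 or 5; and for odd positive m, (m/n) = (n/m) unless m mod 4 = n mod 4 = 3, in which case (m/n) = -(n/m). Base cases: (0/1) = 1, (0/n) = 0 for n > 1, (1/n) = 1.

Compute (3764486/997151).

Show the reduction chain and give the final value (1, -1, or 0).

-1

(3764486/997151) = (773033/997151)   [reduce mod 997151]
reciprocity: (773033/997151) = +1·(997151/773033) since 773033 mod 4 = 1, 997151 mod 4 = 3; sign now +1
(997151/773033) = (224118/773033)   [reduce mod 773033]
224118 = 2^1·112059; (2/773033) = +1 since 773033 mod 8 = 1, so (224118/773033) = (+1)^1·(112059/773033); sign now +1
reciprocity: (112059/773033) = +1·(773033/112059) since 112059 mod 4 = 3, 773033 mod 4 = 1; sign now +1
(773033/112059) = (100679/112059)   [reduce mod 112059]
reciprocity: (100679/112059) = -1·(112059/100679) since 100679 mod 4 = 3, 112059 mod 4 = 3; sign now -1
(112059/100679) = (11380/100679)   [reduce mod 100679]
11380 = 2^2·2845; (2/100679) = +1 since 100679 mod 8 = 7, so (11380/100679) = (+1)^2·(2845/100679); sign now -1
reciprocity: (2845/100679) = +1·(100679/2845) since 2845 mod 4 = 1, 100679 mod 4 = 3; sign now -1
(100679/2845) = (1104/2845)   [reduce mod 2845]
1104 = 2^4·69; (2/2845) = -1 since 2845 mod 8 = 5, so (1104/2845) = (-1)^4·(69/2845); sign now -1
reciprocity: (69/2845) = +1·(2845/69) since 69 mod 4 = 1, 2845 mod 4 = 1; sign now -1
(2845/69) = (16/69)   [reduce mod 69]
16 = 2^4·1; (2/69) = -1 since 69 mod 8 = 5, so (16/69) = (-1)^4·(1/69); sign now -1
(1/69) = 1; final value = sign = -1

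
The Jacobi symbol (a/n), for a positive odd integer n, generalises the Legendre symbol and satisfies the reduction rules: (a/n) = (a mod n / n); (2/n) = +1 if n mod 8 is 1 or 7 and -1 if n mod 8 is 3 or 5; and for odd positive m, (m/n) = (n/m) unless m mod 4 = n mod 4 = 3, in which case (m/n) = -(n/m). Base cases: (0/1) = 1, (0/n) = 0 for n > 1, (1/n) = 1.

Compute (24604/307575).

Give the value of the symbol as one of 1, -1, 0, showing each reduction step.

factor out 2^2: 24604 = 2^2·6151; with 307575 mod 8 = 7, (2/307575) = +1; sign now +1; continue with (6151/307575)
flip (6151/307575) -> (307575/6151): both odd, 6151 mod 4 = 3, 307575 mod 4 = 3, so the flip contributes -1; sign now -1
(307575/6151): 307575 mod 6151 = 25, so (307575/6151) = (25/6151)
flip (25/6151) -> (6151/25): both odd, 25 mod 4 = 1, 6151 mod 4 = 3, so the flip contributes +1; sign now -1
(6151/25): 6151 mod 25 = 1, so (6151/25) = (1/25)
reached (1/25) = 1, so the symbol is -1

-1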